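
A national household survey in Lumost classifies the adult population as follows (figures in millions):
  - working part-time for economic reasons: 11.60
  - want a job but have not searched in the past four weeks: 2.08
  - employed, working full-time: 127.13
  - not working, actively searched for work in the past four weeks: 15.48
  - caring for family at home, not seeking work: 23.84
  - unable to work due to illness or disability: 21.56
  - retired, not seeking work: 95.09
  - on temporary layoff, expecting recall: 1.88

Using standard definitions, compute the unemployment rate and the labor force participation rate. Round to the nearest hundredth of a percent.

Employed = 11.60 + 127.13 = 138.73 million (anyone who worked, including part-time for economic reasons, counts as employed).
Unemployed = 15.48 + 1.88 = 17.36 million (jobless and actively searching, or on temporary layoff).
Labor force = 138.73 + 17.36 = 156.09 million.
Not in labor force = 2.08 + 23.84 + 21.56 + 95.09 = 142.57 million (those not working and not actively searching are outside the labor force — including those who want a job but have given up searching).
Civilian working-age population = 156.09 + 142.57 = 298.66 million.
Unemployment rate = 17.36 / 156.09 = 11.12%.
Labor force participation rate = 156.09 / 298.66 = 52.26%.

Unemployment rate ≈ 11.12%; labor force participation rate ≈ 52.26%.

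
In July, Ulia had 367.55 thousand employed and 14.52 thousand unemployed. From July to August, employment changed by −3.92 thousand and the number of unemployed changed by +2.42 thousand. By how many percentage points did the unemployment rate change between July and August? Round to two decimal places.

July: labor force = 367.55 + 14.52 = 382.07; u = 14.52/382.07 = 3.80%.
August: labor force = 363.63 + 16.94 = 380.57; u = 16.94/380.57 = 4.45%.
Change = 4.45% − 3.80% = +0.65 pp.

The unemployment rate changed by +0.65 percentage points.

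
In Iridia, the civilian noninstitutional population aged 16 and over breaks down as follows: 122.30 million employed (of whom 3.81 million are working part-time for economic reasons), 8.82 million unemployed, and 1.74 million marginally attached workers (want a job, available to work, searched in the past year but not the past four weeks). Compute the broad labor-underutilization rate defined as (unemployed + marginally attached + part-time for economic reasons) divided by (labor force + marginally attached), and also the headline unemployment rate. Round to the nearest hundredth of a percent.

Broad underutilization rate ≈ 10.82%; headline unemployment rate ≈ 6.73%.

Labor force = 122.30 + 8.82 = 131.12 million.
Numerator = 8.82 + 1.74 + 3.81 = 14.37 million.
Denominator = 131.12 + 1.74 = 132.86 million.
Broad rate = 14.37 / 132.86 = 10.82%.
Headline unemployment rate = 8.82 / 131.12 = 6.73%.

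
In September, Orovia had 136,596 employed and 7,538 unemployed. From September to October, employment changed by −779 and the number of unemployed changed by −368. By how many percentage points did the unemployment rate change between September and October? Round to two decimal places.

The unemployment rate changed by −0.22 percentage points.

September: labor force = 136,596 + 7,538 = 144,134; u = 7,538/144,134 = 5.23%.
October: labor force = 135,817 + 7,170 = 142,987; u = 7,170/142,987 = 5.01%.
Change = 5.01% − 5.23% = −0.22 pp.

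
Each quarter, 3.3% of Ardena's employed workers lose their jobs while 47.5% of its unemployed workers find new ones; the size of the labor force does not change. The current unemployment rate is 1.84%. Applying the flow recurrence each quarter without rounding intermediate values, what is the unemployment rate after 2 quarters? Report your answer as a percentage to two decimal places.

Unemployment rate after two quarters ≈ 5.37%.

With a fixed labor force, u_{t+1} = u_t + s·(1−u_t) − f·u_t = u_t·(1−s−f) + s.
Here 1−s−f = 0.492 and s = 0.033.
u_1 = 0.018400 × 0.492 + 0.033 = 0.042053.
u_2 = 0.042053 × 0.492 + 0.033 = 0.053690.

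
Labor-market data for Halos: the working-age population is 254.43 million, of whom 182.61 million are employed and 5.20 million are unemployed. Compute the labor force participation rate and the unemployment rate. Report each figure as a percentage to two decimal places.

Labor force = employed + unemployed = 182.61 + 5.20 = 187.81 million.
Unemployment rate = 5.20 / 187.81 = 2.77%.
Labor force participation rate = 187.81 / 254.43 = 73.82%.

Labor force participation rate ≈ 73.82%; unemployment rate ≈ 2.77%.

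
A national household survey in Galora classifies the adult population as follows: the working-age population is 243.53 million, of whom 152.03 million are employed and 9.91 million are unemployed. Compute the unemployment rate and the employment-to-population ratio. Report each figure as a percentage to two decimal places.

Unemployment rate ≈ 6.12%; employment-population ratio ≈ 62.43%.

Labor force = employed + unemployed = 152.03 + 9.91 = 161.94 million.
Unemployment rate = 9.91 / 161.94 = 6.12%.
Employment-population ratio = 152.03 / 243.53 = 62.43%.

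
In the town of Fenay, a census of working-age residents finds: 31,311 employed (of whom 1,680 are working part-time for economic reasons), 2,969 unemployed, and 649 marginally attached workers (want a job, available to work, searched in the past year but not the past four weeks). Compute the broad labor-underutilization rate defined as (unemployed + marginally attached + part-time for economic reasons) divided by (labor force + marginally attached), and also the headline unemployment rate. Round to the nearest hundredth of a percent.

Broad underutilization rate ≈ 15.17%; headline unemployment rate ≈ 8.66%.

Labor force = 31,311 + 2,969 = 34,280.
Numerator = 2,969 + 649 + 1,680 = 5,298.
Denominator = 34,280 + 649 = 34,929.
Broad rate = 5,298 / 34,929 = 15.17%.
Headline unemployment rate = 2,969 / 34,280 = 8.66%.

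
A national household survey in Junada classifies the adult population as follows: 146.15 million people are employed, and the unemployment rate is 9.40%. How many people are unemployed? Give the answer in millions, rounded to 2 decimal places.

About 15.16 million are unemployed.

Let U be the number unemployed. The labor force is E + U, and U/(E+U) = 0.0940.
So U = 0.0940 × 146.15 / (1 − 0.0940) = 13.7381 / 0.9060 ≈ 15.16 million.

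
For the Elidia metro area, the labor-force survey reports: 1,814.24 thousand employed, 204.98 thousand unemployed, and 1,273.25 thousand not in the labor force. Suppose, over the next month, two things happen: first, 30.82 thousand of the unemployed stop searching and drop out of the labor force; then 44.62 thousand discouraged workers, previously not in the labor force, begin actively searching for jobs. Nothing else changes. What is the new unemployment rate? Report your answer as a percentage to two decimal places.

Initially, labor force = 1,814.24 + 204.98 = 2,019.22 thousand, so u = 204.98/2,019.22 = 10.15%.
After the first change, unemployed and labor force both fall by 30.82 → E = 1,814.24, U = 174.16, labor force = 1,988.40 thousand.
After the second change, unemployed and labor force both rise by 44.62 → E = 1,814.24, U = 218.78, labor force = 2,033.02 thousand.
New unemployment rate = 218.78 / 2,033.02 = 10.76%.

New unemployment rate ≈ 10.76%.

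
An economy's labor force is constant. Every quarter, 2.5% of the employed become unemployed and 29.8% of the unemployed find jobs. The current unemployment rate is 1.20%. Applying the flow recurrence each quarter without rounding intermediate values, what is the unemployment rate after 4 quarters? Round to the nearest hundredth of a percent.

With a fixed labor force, u_{t+1} = u_t + s·(1−u_t) − f·u_t = u_t·(1−s−f) + s.
Here 1−s−f = 0.677 and s = 0.025.
u_1 = 0.012000 × 0.677 + 0.025 = 0.033124.
u_2 = 0.033124 × 0.677 + 0.025 = 0.047425.
u_3 = 0.047425 × 0.677 + 0.025 = 0.057107.
u_4 = 0.057107 × 0.677 + 0.025 = 0.063661.

Unemployment rate after four quarters ≈ 6.37%.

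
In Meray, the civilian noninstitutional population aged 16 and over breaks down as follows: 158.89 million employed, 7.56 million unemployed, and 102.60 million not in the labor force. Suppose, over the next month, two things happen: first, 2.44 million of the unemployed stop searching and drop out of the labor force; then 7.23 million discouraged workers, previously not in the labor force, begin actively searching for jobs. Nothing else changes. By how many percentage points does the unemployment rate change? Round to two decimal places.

Initially, labor force = 158.89 + 7.56 = 166.45 million, so u = 7.56/166.45 = 4.54%.
After the first change, unemployed and labor force both fall by 2.44 → E = 158.89, U = 5.12, labor force = 164.01 million.
After the second change, unemployed and labor force both rise by 7.23 → E = 158.89, U = 12.35, labor force = 171.24 million.
New unemployment rate = 12.35 / 171.24 = 7.21%.
Change = 7.21% − 4.54% = +2.67 percentage points.

The unemployment rate changes by +2.67 percentage points.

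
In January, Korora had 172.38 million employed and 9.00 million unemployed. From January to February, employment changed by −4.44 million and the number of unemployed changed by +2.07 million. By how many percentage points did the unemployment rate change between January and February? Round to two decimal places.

The unemployment rate changed by +1.22 percentage points.

January: labor force = 172.38 + 9.00 = 181.38; u = 9.00/181.38 = 4.96%.
February: labor force = 167.94 + 11.07 = 179.01; u = 11.07/179.01 = 6.18%.
Change = 6.18% − 4.96% = +1.22 pp.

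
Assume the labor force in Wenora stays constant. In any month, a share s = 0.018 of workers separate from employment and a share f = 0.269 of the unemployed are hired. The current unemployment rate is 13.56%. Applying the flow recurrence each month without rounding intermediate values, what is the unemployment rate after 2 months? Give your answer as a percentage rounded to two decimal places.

Unemployment rate after two months ≈ 9.98%.

With a fixed labor force, u_{t+1} = u_t + s·(1−u_t) − f·u_t = u_t·(1−s−f) + s.
Here 1−s−f = 0.713 and s = 0.018.
u_1 = 0.135600 × 0.713 + 0.018 = 0.114683.
u_2 = 0.114683 × 0.713 + 0.018 = 0.099769.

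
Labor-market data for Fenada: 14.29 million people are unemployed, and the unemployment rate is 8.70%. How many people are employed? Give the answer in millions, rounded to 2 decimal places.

Labor force = U / u = 14.29 / 0.0870 ≈ 164.25 million.
Employed = labor force − unemployed = 164.25 − 14.29 = 149.96 million.

About 149.96 million are employed.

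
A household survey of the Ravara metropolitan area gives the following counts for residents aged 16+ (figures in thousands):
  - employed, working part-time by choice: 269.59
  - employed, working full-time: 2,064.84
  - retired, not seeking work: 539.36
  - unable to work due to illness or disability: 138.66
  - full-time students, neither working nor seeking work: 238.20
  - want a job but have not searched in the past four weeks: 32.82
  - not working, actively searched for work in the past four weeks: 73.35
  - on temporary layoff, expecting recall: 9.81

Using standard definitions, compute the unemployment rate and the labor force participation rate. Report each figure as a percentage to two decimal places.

Employed = 269.59 + 2,064.84 = 2,334.43 thousand.
Unemployed = 73.35 + 9.81 = 83.16 thousand (jobless and actively searching, or on temporary layoff).
Labor force = 2,334.43 + 83.16 = 2,417.59 thousand.
Not in labor force = 539.36 + 138.66 + 238.20 + 32.82 = 949.04 thousand (those not working and not actively searching are outside the labor force — including those who want a job but have given up searching).
Civilian working-age population = 2,417.59 + 949.04 = 3,366.63 thousand.
Unemployment rate = 83.16 / 2,417.59 = 3.44%.
Labor force participation rate = 2,417.59 / 3,366.63 = 71.81%.

Unemployment rate ≈ 3.44%; labor force participation rate ≈ 71.81%.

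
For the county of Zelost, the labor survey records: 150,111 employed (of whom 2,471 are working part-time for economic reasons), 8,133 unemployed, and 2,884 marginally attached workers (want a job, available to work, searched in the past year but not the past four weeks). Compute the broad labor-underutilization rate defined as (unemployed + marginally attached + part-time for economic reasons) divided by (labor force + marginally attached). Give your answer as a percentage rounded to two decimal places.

Broad underutilization rate ≈ 8.37%.

Labor force = 150,111 + 8,133 = 158,244.
Numerator = 8,133 + 2,884 + 2,471 = 13,488.
Denominator = 158,244 + 2,884 = 161,128.
Broad rate = 13,488 / 161,128 = 8.37%.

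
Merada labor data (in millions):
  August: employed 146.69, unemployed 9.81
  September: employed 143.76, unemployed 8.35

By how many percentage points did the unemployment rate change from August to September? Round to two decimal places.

August: labor force = 146.69 + 9.81 = 156.50; u = 9.81/156.50 = 6.27%.
September: labor force = 143.76 + 8.35 = 152.11; u = 8.35/152.11 = 5.49%.
Change = 5.49% − 6.27% = −0.78 pp.

The unemployment rate changed by −0.78 percentage points.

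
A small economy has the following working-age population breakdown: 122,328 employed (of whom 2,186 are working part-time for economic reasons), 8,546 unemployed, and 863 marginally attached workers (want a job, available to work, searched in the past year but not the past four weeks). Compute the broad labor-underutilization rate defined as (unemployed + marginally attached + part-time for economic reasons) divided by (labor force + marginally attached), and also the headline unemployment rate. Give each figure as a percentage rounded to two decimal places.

Broad underutilization rate ≈ 8.80%; headline unemployment rate ≈ 6.53%.

Labor force = 122,328 + 8,546 = 130,874.
Numerator = 8,546 + 863 + 2,186 = 11,595.
Denominator = 130,874 + 863 = 131,737.
Broad rate = 11,595 / 131,737 = 8.80%.
Headline unemployment rate = 8,546 / 130,874 = 6.53%.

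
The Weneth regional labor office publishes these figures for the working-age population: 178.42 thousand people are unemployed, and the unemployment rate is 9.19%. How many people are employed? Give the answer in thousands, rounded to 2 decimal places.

About 1,763.04 thousand are employed.

Labor force = U / u = 178.42 / 0.0919 ≈ 1,941.46 thousand.
Employed = labor force − unemployed = 1,941.46 − 178.42 = 1,763.04 thousand.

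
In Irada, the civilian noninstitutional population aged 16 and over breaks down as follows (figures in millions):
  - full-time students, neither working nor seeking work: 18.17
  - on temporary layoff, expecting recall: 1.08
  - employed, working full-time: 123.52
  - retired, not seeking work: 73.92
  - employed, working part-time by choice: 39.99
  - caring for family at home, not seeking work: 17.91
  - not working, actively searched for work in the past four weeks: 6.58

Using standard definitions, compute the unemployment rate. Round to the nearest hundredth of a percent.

Employed = 123.52 + 39.99 = 163.51 million.
Unemployed = 1.08 + 6.58 = 7.66 million (jobless and actively searching, or on temporary layoff).
Labor force = 163.51 + 7.66 = 171.17 million.
Unemployment rate = 7.66 / 171.17 = 4.48%.

Unemployment rate ≈ 4.48%.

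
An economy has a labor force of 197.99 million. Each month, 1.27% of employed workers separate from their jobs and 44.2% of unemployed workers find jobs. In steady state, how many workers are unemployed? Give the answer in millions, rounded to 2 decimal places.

About 5.53 million are unemployed in steady state.

Steady-state unemployment rate u* = s/(s+f) = 1.27/(1.27+44.2) = 0.027931.
Unemployed = u* × labor force = 0.027931 × 197.99 ≈ 5.53 million.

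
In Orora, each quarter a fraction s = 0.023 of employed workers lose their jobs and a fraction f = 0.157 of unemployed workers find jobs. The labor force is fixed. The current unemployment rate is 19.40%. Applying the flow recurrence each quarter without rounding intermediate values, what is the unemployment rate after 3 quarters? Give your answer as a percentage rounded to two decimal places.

Unemployment rate after three quarters ≈ 16.43%.

With a fixed labor force, u_{t+1} = u_t + s·(1−u_t) − f·u_t = u_t·(1−s−f) + s.
Here 1−s−f = 0.820 and s = 0.023.
u_1 = 0.194000 × 0.820 + 0.023 = 0.182080.
u_2 = 0.182080 × 0.820 + 0.023 = 0.172306.
u_3 = 0.172306 × 0.820 + 0.023 = 0.164291.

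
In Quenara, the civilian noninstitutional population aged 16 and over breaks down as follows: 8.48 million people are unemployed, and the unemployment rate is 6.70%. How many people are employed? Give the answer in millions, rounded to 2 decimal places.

Labor force = U / u = 8.48 / 0.0670 ≈ 126.57 million.
Employed = labor force − unemployed = 126.57 − 8.48 = 118.09 million.

About 118.09 million are employed.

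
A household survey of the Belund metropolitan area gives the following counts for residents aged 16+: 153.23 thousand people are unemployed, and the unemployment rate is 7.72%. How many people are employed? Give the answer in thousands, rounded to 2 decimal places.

Labor force = U / u = 153.23 / 0.0772 ≈ 1,984.84 thousand.
Employed = labor force − unemployed = 1,984.84 − 153.23 = 1,831.61 thousand.

About 1,831.61 thousand are employed.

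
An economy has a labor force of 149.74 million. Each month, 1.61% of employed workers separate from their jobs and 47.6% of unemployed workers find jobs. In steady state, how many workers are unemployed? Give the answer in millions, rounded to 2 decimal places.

About 4.90 million are unemployed in steady state.

Steady-state unemployment rate u* = s/(s+f) = 1.61/(1.61+47.6) = 0.032717.
Unemployed = u* × labor force = 0.032717 × 149.74 ≈ 4.90 million.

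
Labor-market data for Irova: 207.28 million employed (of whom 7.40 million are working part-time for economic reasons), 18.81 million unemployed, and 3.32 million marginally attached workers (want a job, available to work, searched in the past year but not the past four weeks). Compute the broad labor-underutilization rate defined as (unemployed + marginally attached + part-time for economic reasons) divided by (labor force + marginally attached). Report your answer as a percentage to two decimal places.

Labor force = 207.28 + 18.81 = 226.09 million.
Numerator = 18.81 + 3.32 + 7.40 = 29.53 million.
Denominator = 226.09 + 3.32 = 229.41 million.
Broad rate = 29.53 / 229.41 = 12.87%.

Broad underutilization rate ≈ 12.87%.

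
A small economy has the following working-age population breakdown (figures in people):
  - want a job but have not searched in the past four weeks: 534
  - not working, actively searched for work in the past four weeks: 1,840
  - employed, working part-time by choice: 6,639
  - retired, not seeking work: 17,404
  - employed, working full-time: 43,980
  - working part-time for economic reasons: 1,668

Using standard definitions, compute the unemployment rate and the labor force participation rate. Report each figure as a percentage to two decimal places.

Employed = 6,639 + 43,980 + 1,668 = 52,287 (anyone who worked, including part-time for economic reasons, counts as employed).
Unemployed = 1,840.
Labor force = 52,287 + 1,840 = 54,127.
Not in labor force = 534 + 17,404 = 17,938 (those not working and not actively searching are outside the labor force — including those who want a job but have given up searching).
Civilian working-age population = 54,127 + 17,938 = 72,065.
Unemployment rate = 1,840 / 54,127 = 3.40%.
Labor force participation rate = 54,127 / 72,065 = 75.11%.

Unemployment rate ≈ 3.40%; labor force participation rate ≈ 75.11%.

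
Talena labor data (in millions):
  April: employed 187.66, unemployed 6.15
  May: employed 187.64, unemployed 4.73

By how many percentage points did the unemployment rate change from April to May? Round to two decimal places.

April: labor force = 187.66 + 6.15 = 193.81; u = 6.15/193.81 = 3.17%.
May: labor force = 187.64 + 4.73 = 192.37; u = 4.73/192.37 = 2.46%.
Change = 2.46% − 3.17% = −0.71 pp.

The unemployment rate changed by −0.71 percentage points.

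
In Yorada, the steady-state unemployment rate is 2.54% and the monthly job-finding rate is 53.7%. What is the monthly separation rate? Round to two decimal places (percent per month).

From u* = s/(s+f): s = u·f/(1−u).
s = 0.0254 × 53.7 / (1 − 0.0254) = 1.3640 / 0.9746 ≈ 1.40% per month.

Separation rate ≈ 1.40% per month.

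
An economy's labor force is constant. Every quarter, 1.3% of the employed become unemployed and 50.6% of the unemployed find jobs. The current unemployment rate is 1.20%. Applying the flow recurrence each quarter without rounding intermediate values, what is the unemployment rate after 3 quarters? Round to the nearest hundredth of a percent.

Unemployment rate after three quarters ≈ 2.36%.

With a fixed labor force, u_{t+1} = u_t + s·(1−u_t) − f·u_t = u_t·(1−s−f) + s.
Here 1−s−f = 0.481 and s = 0.013.
u_1 = 0.012000 × 0.481 + 0.013 = 0.018772.
u_2 = 0.018772 × 0.481 + 0.013 = 0.022029.
u_3 = 0.022029 × 0.481 + 0.013 = 0.023596.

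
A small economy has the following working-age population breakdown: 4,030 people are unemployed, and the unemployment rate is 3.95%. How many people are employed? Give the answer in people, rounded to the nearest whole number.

About 97,995 are employed.

Labor force = U / u = 4,030 / 0.0395 ≈ 102,025.
Employed = labor force − unemployed = 102,025 − 4,030 = 97,995.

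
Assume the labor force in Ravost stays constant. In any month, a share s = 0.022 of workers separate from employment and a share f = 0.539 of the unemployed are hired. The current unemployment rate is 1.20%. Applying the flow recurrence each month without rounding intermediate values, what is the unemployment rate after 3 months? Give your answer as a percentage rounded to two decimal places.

Unemployment rate after three months ≈ 3.69%.

With a fixed labor force, u_{t+1} = u_t + s·(1−u_t) − f·u_t = u_t·(1−s−f) + s.
Here 1−s−f = 0.439 and s = 0.022.
u_1 = 0.012000 × 0.439 + 0.022 = 0.027268.
u_2 = 0.027268 × 0.439 + 0.022 = 0.033971.
u_3 = 0.033971 × 0.439 + 0.022 = 0.036913.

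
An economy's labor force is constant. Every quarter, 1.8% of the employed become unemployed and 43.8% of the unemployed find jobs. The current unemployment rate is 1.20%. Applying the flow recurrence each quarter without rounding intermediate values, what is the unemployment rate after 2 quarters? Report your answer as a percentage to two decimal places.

With a fixed labor force, u_{t+1} = u_t + s·(1−u_t) − f·u_t = u_t·(1−s−f) + s.
Here 1−s−f = 0.544 and s = 0.018.
u_1 = 0.012000 × 0.544 + 0.018 = 0.024528.
u_2 = 0.024528 × 0.544 + 0.018 = 0.031343.

Unemployment rate after two quarters ≈ 3.13%.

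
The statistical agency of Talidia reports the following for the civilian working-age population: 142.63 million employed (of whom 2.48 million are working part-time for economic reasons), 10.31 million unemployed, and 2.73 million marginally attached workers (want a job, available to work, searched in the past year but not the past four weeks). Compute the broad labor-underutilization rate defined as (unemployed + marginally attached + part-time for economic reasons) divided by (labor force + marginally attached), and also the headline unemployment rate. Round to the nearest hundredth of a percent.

Labor force = 142.63 + 10.31 = 152.94 million.
Numerator = 10.31 + 2.73 + 2.48 = 15.52 million.
Denominator = 152.94 + 2.73 = 155.67 million.
Broad rate = 15.52 / 155.67 = 9.97%.
Headline unemployment rate = 10.31 / 152.94 = 6.74%.

Broad underutilization rate ≈ 9.97%; headline unemployment rate ≈ 6.74%.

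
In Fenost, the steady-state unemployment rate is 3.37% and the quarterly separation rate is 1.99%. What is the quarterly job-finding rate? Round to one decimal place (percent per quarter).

From u* = s/(s+f): f = s·(1−u)/u.
f = 1.99 × (1 − 0.0337) / 0.0337 = 1.9229 / 0.0337 ≈ 57.1% per quarter.

Job-finding rate ≈ 57.1% per quarter.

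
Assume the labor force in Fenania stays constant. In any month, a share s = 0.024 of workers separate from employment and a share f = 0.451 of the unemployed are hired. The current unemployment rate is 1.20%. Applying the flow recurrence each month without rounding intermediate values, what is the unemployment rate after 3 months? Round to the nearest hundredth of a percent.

Unemployment rate after three months ≈ 4.50%.

With a fixed labor force, u_{t+1} = u_t + s·(1−u_t) − f·u_t = u_t·(1−s−f) + s.
Here 1−s−f = 0.525 and s = 0.024.
u_1 = 0.012000 × 0.525 + 0.024 = 0.030300.
u_2 = 0.030300 × 0.525 + 0.024 = 0.039907.
u_3 = 0.039907 × 0.525 + 0.024 = 0.044951.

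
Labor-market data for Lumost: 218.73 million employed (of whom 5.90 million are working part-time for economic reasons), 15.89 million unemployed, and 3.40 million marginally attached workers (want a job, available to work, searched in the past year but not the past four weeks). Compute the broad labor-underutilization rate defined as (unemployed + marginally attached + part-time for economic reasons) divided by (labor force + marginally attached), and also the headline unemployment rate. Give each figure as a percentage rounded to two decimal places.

Broad underutilization rate ≈ 10.58%; headline unemployment rate ≈ 6.77%.

Labor force = 218.73 + 15.89 = 234.62 million.
Numerator = 15.89 + 3.40 + 5.90 = 25.19 million.
Denominator = 234.62 + 3.40 = 238.02 million.
Broad rate = 25.19 / 238.02 = 10.58%.
Headline unemployment rate = 15.89 / 234.62 = 6.77%.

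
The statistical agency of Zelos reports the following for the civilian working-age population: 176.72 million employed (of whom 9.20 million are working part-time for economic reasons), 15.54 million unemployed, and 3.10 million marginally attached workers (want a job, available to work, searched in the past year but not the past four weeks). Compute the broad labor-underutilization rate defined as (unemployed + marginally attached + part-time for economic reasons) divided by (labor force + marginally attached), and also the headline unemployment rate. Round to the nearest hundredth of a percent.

Broad underutilization rate ≈ 14.25%; headline unemployment rate ≈ 8.08%.

Labor force = 176.72 + 15.54 = 192.26 million.
Numerator = 15.54 + 3.10 + 9.20 = 27.84 million.
Denominator = 192.26 + 3.10 = 195.36 million.
Broad rate = 27.84 / 195.36 = 14.25%.
Headline unemployment rate = 15.54 / 192.26 = 8.08%.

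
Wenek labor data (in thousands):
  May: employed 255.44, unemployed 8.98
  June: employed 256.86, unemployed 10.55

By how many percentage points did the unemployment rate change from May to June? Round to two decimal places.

May: labor force = 255.44 + 8.98 = 264.42; u = 8.98/264.42 = 3.40%.
June: labor force = 256.86 + 10.55 = 267.41; u = 10.55/267.41 = 3.95%.
Change = 3.95% − 3.40% = +0.55 pp.

The unemployment rate changed by +0.55 percentage points.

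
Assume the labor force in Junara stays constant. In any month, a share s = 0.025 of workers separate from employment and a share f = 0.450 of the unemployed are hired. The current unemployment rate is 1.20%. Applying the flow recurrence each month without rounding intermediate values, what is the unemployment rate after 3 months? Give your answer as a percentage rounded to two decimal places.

Unemployment rate after three months ≈ 4.68%.

With a fixed labor force, u_{t+1} = u_t + s·(1−u_t) − f·u_t = u_t·(1−s−f) + s.
Here 1−s−f = 0.525 and s = 0.025.
u_1 = 0.012000 × 0.525 + 0.025 = 0.031300.
u_2 = 0.031300 × 0.525 + 0.025 = 0.041433.
u_3 = 0.041433 × 0.525 + 0.025 = 0.046752.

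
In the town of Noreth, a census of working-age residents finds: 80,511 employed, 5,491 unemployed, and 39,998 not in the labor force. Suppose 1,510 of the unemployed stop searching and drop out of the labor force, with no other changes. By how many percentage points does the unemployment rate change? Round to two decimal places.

Initially, labor force = 80,511 + 5,491 = 86,002, so u = 5,491/86,002 = 6.38%.
After the change, unemployed and labor force both fall by 1,510 → E = 80,511, U = 3,981, labor force = 84,492.
New unemployment rate = 3,981 / 84,492 = 4.71%.
Change = 4.71% − 6.38% = −1.67 percentage points.

The unemployment rate changes by −1.67 percentage points.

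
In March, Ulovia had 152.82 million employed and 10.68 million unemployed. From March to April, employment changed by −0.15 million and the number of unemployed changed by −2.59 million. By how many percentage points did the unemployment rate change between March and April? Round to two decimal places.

March: labor force = 152.82 + 10.68 = 163.50; u = 10.68/163.50 = 6.53%.
April: labor force = 152.67 + 8.09 = 160.76; u = 8.09/160.76 = 5.03%.
Change = 5.03% − 6.53% = −1.50 pp.

The unemployment rate changed by −1.50 percentage points.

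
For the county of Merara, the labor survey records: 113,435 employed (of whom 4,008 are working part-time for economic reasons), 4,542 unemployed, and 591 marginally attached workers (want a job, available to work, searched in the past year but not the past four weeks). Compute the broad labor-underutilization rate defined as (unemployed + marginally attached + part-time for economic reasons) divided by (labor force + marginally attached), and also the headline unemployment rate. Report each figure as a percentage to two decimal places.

Broad underutilization rate ≈ 7.71%; headline unemployment rate ≈ 3.85%.

Labor force = 113,435 + 4,542 = 117,977.
Numerator = 4,542 + 591 + 4,008 = 9,141.
Denominator = 117,977 + 591 = 118,568.
Broad rate = 9,141 / 118,568 = 7.71%.
Headline unemployment rate = 4,542 / 117,977 = 3.85%.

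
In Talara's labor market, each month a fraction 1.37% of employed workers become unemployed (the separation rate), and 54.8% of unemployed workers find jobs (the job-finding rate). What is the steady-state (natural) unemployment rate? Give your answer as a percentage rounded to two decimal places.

Steady-state unemployment rate ≈ 2.44%.

At steady state the flows balance: s·E = f·U, so U/(E+U) = s/(s+f).
u* = 1.37 / (1.37 + 54.8) = 1.37 / 56.17 = 2.44%.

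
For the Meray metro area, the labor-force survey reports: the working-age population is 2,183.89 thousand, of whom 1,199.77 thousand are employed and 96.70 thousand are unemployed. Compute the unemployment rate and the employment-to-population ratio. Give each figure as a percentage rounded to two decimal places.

Unemployment rate ≈ 7.46%; employment-population ratio ≈ 54.94%.

Labor force = employed + unemployed = 1,199.77 + 96.70 = 1,296.47 thousand.
Unemployment rate = 96.70 / 1,296.47 = 7.46%.
Employment-population ratio = 1,199.77 / 2,183.89 = 54.94%.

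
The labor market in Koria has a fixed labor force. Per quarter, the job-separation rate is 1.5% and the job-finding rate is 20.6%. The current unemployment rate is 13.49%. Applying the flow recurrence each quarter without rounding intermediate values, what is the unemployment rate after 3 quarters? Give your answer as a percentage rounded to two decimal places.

Unemployment rate after three quarters ≈ 9.96%.

With a fixed labor force, u_{t+1} = u_t + s·(1−u_t) − f·u_t = u_t·(1−s−f) + s.
Here 1−s−f = 0.779 and s = 0.015.
u_1 = 0.134900 × 0.779 + 0.015 = 0.120087.
u_2 = 0.120087 × 0.779 + 0.015 = 0.108548.
u_3 = 0.108548 × 0.779 + 0.015 = 0.099559.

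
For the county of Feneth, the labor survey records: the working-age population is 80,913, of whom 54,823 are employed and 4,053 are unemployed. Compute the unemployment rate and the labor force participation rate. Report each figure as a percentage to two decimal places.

Labor force = employed + unemployed = 54,823 + 4,053 = 58,876.
Unemployment rate = 4,053 / 58,876 = 6.88%.
Labor force participation rate = 58,876 / 80,913 = 72.76%.

Unemployment rate ≈ 6.88%; labor force participation rate ≈ 72.76%.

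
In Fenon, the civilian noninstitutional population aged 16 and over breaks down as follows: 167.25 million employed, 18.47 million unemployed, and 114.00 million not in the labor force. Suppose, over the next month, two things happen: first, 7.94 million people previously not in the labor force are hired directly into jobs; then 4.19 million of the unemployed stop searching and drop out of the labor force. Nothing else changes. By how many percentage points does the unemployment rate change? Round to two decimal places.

The unemployment rate changes by −2.41 percentage points.

Initially, labor force = 167.25 + 18.47 = 185.72 million, so u = 18.47/185.72 = 9.95%.
After the first change, employed and labor force both rise by 7.94; unemployed unchanged → E = 175.19, U = 18.47, labor force = 193.66 million.
After the second change, unemployed and labor force both fall by 4.19 → E = 175.19, U = 14.28, labor force = 189.47 million.
New unemployment rate = 14.28 / 189.47 = 7.54%.
Change = 7.54% − 9.95% = −2.41 percentage points.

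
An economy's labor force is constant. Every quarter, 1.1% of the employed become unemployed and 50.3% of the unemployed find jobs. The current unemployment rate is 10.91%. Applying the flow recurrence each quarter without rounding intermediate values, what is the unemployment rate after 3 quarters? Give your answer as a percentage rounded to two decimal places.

Unemployment rate after three quarters ≈ 3.15%.

With a fixed labor force, u_{t+1} = u_t + s·(1−u_t) − f·u_t = u_t·(1−s−f) + s.
Here 1−s−f = 0.486 and s = 0.011.
u_1 = 0.109100 × 0.486 + 0.011 = 0.064023.
u_2 = 0.064023 × 0.486 + 0.011 = 0.042115.
u_3 = 0.042115 × 0.486 + 0.011 = 0.031468.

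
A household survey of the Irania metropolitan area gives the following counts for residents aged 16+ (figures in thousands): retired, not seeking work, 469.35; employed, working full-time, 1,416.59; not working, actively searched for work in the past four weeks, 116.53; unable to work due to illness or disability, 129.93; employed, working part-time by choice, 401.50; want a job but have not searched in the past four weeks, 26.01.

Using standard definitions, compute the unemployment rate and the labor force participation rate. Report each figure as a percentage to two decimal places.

Unemployment rate ≈ 6.02%; labor force participation rate ≈ 75.57%.

Employed = 1,416.59 + 401.50 = 1,818.09 thousand.
Unemployed = 116.53 thousand.
Labor force = 1,818.09 + 116.53 = 1,934.62 thousand.
Not in labor force = 469.35 + 129.93 + 26.01 = 625.29 thousand (those not working and not actively searching are outside the labor force — including those who want a job but have given up searching).
Civilian working-age population = 1,934.62 + 625.29 = 2,559.91 thousand.
Unemployment rate = 116.53 / 1,934.62 = 6.02%.
Labor force participation rate = 1,934.62 / 2,559.91 = 75.57%.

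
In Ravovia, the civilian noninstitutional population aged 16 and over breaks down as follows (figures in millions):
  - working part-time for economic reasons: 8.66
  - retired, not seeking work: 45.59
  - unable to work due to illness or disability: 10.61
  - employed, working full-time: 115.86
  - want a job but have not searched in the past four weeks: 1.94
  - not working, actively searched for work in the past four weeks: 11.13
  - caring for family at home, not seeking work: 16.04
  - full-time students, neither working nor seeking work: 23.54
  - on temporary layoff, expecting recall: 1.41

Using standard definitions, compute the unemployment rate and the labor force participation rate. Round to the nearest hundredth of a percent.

Employed = 8.66 + 115.86 = 124.52 million (anyone who worked, including part-time for economic reasons, counts as employed).
Unemployed = 11.13 + 1.41 = 12.54 million (jobless and actively searching, or on temporary layoff).
Labor force = 124.52 + 12.54 = 137.06 million.
Not in labor force = 45.59 + 10.61 + 1.94 + 16.04 + 23.54 = 97.72 million (those not working and not actively searching are outside the labor force — including those who want a job but have given up searching).
Civilian working-age population = 137.06 + 97.72 = 234.78 million.
Unemployment rate = 12.54 / 137.06 = 9.15%.
Labor force participation rate = 137.06 / 234.78 = 58.38%.

Unemployment rate ≈ 9.15%; labor force participation rate ≈ 58.38%.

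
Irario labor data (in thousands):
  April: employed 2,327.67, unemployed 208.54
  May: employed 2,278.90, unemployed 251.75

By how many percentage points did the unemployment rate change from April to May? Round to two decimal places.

The unemployment rate changed by +1.73 percentage points.

April: labor force = 2,327.67 + 208.54 = 2,536.21; u = 208.54/2,536.21 = 8.22%.
May: labor force = 2,278.90 + 251.75 = 2,530.65; u = 251.75/2,530.65 = 9.95%.
Change = 9.95% − 8.22% = +1.73 pp.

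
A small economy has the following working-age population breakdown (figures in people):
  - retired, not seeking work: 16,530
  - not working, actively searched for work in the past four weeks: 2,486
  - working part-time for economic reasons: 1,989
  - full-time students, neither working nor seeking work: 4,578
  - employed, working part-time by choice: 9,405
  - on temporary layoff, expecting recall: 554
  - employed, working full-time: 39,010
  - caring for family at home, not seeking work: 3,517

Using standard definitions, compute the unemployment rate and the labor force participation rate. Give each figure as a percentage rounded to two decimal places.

Employed = 1,989 + 9,405 + 39,010 = 50,404 (anyone who worked, including part-time for economic reasons, counts as employed).
Unemployed = 2,486 + 554 = 3,040 (jobless and actively searching, or on temporary layoff).
Labor force = 50,404 + 3,040 = 53,444.
Not in labor force = 16,530 + 4,578 + 3,517 = 24,625 (those not working and not actively searching are outside the labor force).
Civilian working-age population = 53,444 + 24,625 = 78,069.
Unemployment rate = 3,040 / 53,444 = 5.69%.
Labor force participation rate = 53,444 / 78,069 = 68.46%.

Unemployment rate ≈ 5.69%; labor force participation rate ≈ 68.46%.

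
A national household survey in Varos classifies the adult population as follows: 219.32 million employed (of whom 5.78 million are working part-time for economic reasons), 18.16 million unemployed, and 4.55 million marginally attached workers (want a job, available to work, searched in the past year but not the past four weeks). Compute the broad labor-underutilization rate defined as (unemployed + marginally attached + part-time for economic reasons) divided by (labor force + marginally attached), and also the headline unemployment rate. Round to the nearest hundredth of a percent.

Labor force = 219.32 + 18.16 = 237.48 million.
Numerator = 18.16 + 4.55 + 5.78 = 28.49 million.
Denominator = 237.48 + 4.55 = 242.03 million.
Broad rate = 28.49 / 242.03 = 11.77%.
Headline unemployment rate = 18.16 / 237.48 = 7.65%.

Broad underutilization rate ≈ 11.77%; headline unemployment rate ≈ 7.65%.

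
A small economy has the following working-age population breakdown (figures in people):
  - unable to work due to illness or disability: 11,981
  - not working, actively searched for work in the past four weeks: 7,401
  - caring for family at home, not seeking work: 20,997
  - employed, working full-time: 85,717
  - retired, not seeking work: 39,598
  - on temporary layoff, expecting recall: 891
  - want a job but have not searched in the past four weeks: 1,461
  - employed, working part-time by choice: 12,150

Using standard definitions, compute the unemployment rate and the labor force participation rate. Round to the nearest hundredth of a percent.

Employed = 85,717 + 12,150 = 97,867.
Unemployed = 7,401 + 891 = 8,292 (jobless and actively searching, or on temporary layoff).
Labor force = 97,867 + 8,292 = 106,159.
Not in labor force = 11,981 + 20,997 + 39,598 + 1,461 = 74,037 (those not working and not actively searching are outside the labor force — including those who want a job but have given up searching).
Civilian working-age population = 106,159 + 74,037 = 180,196.
Unemployment rate = 8,292 / 106,159 = 7.81%.
Labor force participation rate = 106,159 / 180,196 = 58.91%.

Unemployment rate ≈ 7.81%; labor force participation rate ≈ 58.91%.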